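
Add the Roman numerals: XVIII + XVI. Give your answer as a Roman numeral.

XVIII = 18
XVI = 16
18 + 16 = 34

XXXIV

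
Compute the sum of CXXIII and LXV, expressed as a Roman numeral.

CXXIII = 123
LXV = 65
123 + 65 = 188

CLXXXVIII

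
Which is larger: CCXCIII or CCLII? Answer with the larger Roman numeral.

CCXCIII = 293
CCLII = 252
293 is larger

CCXCIII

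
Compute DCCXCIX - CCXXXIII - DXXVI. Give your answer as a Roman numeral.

DCCXCIX = 799, CCXXXIII = 233, DXXVI = 526
799 - 233 = 566
566 - 526 = 40

XL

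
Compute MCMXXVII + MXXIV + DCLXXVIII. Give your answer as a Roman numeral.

MCMXXVII = 1927, MXXIV = 1024, DCLXXVIII = 678
1927 + 1024 = 2951
2951 + 678 = 3629

MMMDCXXIX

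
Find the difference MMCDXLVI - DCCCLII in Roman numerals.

MMCDXLVI = 2446
DCCCLII = 852
2446 - 852 = 1594

MDXCIV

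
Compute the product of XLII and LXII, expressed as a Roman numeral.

XLII = 42
LXII = 62
42 × 62 = 2604

MMDCIV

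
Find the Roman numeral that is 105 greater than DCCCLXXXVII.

DCCCLXXXVII = 887
887 + 105 = 992

CMXCII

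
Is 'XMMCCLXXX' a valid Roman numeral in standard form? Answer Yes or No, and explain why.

'XMMCCLXXX': Invalid subtractive combination: XM

No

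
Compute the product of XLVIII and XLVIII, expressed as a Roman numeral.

XLVIII = 48
XLVIII = 48
48 × 48 = 2304

MMCCCIV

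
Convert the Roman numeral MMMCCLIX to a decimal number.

MMMCCLIX: M=1000, M=1000, M=1000, C=100, C=100, L=50, IX=9
1000 + 1000 + 1000 + 100 + 100 + 50 + 9 = 3259

3259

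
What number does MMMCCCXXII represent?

MMMCCCXXII: M=1000, M=1000, M=1000, C=100, C=100, C=100, X=10, X=10, I=1, I=1
1000 + 1000 + 1000 + 100 + 100 + 100 + 10 + 10 + 1 + 1 = 3322

3322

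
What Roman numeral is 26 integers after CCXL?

CCXL = 240
240 + 26 = 266

CCLXVI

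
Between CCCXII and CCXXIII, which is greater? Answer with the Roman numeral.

CCCXII = 312
CCXXIII = 223
312 is larger

CCCXII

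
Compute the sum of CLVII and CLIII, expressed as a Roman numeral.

CLVII = 157
CLIII = 153
157 + 153 = 310

CCCX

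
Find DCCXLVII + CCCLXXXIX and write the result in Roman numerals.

DCCXLVII = 747
CCCLXXXIX = 389
747 + 389 = 1136

MCXXXVI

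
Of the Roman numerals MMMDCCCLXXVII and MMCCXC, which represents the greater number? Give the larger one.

MMMDCCCLXXVII = 3877
MMCCXC = 2290
3877 is larger

MMMDCCCLXXVII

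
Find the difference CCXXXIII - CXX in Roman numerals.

CCXXXIII = 233
CXX = 120
233 - 120 = 113

CXIII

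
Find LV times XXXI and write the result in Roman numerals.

LV = 55
XXXI = 31
55 × 31 = 1705

MDCCV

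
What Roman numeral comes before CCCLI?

CCCLI = 351, so the previous integer is 351 - 1 = 350

CCCL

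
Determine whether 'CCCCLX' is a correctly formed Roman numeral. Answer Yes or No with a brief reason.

'CCCCLX': More than 3 consecutive C's

No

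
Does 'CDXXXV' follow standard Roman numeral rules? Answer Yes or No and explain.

'CDXXXV': Check the rules: uses only the symbols I, V, X, L, C, D, M; no symbol is repeated more than three times in a row; V, L and D each appear at most once; the only place a smaller symbol precedes a larger one is the allowed subtractive pair CD, the symbol right after such a pair (if any) is smaller than the pair's first symbol, and otherwise the values never increase from left to right. Value: CD (400) + X (10) + X (10) + X (10) + V (5) = 435. So it is a valid standard Roman numeral.

Yes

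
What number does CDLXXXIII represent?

CDLXXXIII: CD=400, L=50, X=10, X=10, X=10, I=1, I=1, I=1
400 + 50 + 10 + 10 + 10 + 1 + 1 + 1 = 483

483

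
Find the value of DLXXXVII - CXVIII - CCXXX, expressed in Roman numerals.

DLXXXVII = 587, CXVIII = 118, CCXXX = 230
587 - 118 = 469
469 - 230 = 239

CCXXXIX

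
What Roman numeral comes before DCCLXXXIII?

DCCLXXXIII = 783, so the previous integer is 783 - 1 = 782

DCCLXXXII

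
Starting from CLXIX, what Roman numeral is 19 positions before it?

CLXIX = 169
169 - 19 = 150

CL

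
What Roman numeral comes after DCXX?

DCXX = 620; next is 621

DCXXI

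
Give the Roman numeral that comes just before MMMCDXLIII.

MMMCDXLIII = 3443; previous is 3442

MMMCDXLII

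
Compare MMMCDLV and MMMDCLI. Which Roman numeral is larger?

MMMCDLV = 3455
MMMDCLI = 3651
3651 is larger

MMMDCLI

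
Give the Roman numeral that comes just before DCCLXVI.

DCCLXVI = 766, so the previous integer is 766 - 1 = 765

DCCLXV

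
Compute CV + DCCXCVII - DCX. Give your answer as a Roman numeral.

CV = 105, DCCXCVII = 797, DCX = 610
105 + 797 = 902
902 - 610 = 292

CCXCII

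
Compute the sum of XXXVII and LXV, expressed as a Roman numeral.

XXXVII = 37
LXV = 65
37 + 65 = 102

CII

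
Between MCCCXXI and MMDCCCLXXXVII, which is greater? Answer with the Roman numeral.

MCCCXXI = 1321
MMDCCCLXXXVII = 2887
2887 is larger

MMDCCCLXXXVII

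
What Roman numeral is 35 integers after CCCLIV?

CCCLIV = 354
354 + 35 = 389

CCCLXXXIX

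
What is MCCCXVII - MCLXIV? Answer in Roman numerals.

MCCCXVII = 1317
MCLXIV = 1164
1317 - 1164 = 153

CLIII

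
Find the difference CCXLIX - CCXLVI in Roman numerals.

CCXLIX = 249
CCXLVI = 246
249 - 246 = 3

III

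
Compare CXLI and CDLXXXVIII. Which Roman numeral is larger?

CXLI = 141
CDLXXXVIII = 488
488 is larger

CDLXXXVIII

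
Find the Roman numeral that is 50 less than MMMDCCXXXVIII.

MMMDCCXXXVIII = 3738
3738 - 50 = 3688

MMMDCLXXXVIII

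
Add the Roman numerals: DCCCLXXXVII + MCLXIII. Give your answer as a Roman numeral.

DCCCLXXXVII = 887
MCLXIII = 1163
887 + 1163 = 2050

MML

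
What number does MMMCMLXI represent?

MMMCMLXI: M=1000, M=1000, M=1000, CM=900, L=50, X=10, I=1
1000 + 1000 + 1000 + 900 + 50 + 10 + 1 = 3961

3961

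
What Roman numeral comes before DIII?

DIII = 503, so the previous integer is 503 - 1 = 502

DII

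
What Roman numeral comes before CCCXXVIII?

CCCXXVIII = 328, so the previous integer is 328 - 1 = 327

CCCXXVII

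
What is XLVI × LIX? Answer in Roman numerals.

XLVI = 46
LIX = 59
46 × 59 = 2714

MMDCCXIV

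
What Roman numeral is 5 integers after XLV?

XLV = 45
45 + 5 = 50

L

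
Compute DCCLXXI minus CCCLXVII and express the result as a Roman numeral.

DCCLXXI = 771
CCCLXVII = 367
771 - 367 = 404

CDIV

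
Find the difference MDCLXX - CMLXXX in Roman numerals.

MDCLXX = 1670
CMLXXX = 980
1670 - 980 = 690

DCXC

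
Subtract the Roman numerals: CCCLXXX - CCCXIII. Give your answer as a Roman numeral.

CCCLXXX = 380
CCCXIII = 313
380 - 313 = 67

LXVII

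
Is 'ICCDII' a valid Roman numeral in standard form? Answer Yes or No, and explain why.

'ICCDII': Invalid subtractive combination: IC

No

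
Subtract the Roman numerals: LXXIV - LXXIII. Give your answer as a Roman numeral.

LXXIV = 74
LXXIII = 73
74 - 73 = 1

I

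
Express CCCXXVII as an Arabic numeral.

CCCXXVII: C=100, C=100, C=100, X=10, X=10, V=5, I=1, I=1
100 + 100 + 100 + 10 + 10 + 5 + 1 + 1 = 327

327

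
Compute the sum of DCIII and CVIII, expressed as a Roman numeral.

DCIII = 603
CVIII = 108
603 + 108 = 711

DCCXI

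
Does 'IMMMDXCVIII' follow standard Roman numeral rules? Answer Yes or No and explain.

'IMMMDXCVIII': Invalid subtractive combination: IM

No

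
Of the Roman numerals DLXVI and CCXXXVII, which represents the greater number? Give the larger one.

DLXVI = 566
CCXXXVII = 237
566 is larger

DLXVI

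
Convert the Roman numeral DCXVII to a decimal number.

DCXVII: D=500, C=100, X=10, V=5, I=1, I=1
500 + 100 + 10 + 5 + 1 + 1 = 617

617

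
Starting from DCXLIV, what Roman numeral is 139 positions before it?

DCXLIV = 644
644 - 139 = 505

DV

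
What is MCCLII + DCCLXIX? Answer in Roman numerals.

MCCLII = 1252
DCCLXIX = 769
1252 + 769 = 2021

MMXXI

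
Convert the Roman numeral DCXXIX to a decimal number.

DCXXIX: D=500, C=100, X=10, X=10, IX=9
500 + 100 + 10 + 10 + 9 = 629

629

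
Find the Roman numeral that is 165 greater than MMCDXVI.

MMCDXVI = 2416
2416 + 165 = 2581

MMDLXXXI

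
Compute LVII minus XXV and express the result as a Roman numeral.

LVII = 57
XXV = 25
57 - 25 = 32

XXXII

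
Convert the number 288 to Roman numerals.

Convert 288 to Roman numerals:
  288 contains 2×100 (CC)
  88 contains 1×50 (L)
  38 contains 3×10 (XXX)
  8 contains 1×5 (V)
  3 contains 3×1 (III)

CCLXXXVIII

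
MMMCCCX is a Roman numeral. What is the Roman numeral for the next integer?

MMMCCCX = 3310, so the next integer is 3310 + 1 = 3311

MMMCCCXI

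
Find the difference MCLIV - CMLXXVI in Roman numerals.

MCLIV = 1154
CMLXXVI = 976
1154 - 976 = 178

CLXXVIII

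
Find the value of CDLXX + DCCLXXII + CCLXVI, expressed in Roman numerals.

CDLXX = 470, DCCLXXII = 772, CCLXVI = 266
470 + 772 = 1242
1242 + 266 = 1508

MDVIII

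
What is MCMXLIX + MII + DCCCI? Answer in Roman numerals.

MCMXLIX = 1949, MII = 1002, DCCCI = 801
1949 + 1002 = 2951
2951 + 801 = 3752

MMMDCCLII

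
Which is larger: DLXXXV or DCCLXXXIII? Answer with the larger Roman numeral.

DLXXXV = 585
DCCLXXXIII = 783
783 is larger

DCCLXXXIII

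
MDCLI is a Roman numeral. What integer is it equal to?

MDCLI: M=1000, D=500, C=100, L=50, I=1
1000 + 500 + 100 + 50 + 1 = 1651

1651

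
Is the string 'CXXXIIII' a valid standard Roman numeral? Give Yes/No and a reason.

'CXXXIIII': More than 3 consecutive I's

No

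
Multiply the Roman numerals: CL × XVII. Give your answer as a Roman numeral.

CL = 150
XVII = 17
150 × 17 = 2550

MMDL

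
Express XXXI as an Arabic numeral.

XXXI: X=10, X=10, X=10, I=1
10 + 10 + 10 + 1 = 31

31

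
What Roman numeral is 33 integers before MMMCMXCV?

MMMCMXCV = 3995
3995 - 33 = 3962

MMMCMLXII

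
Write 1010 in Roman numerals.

Convert 1010 to Roman numerals:
  1010 contains 1×1000 (M)
  10 contains 1×10 (X)

MX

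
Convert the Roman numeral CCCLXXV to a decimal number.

CCCLXXV: C=100, C=100, C=100, L=50, X=10, X=10, V=5
100 + 100 + 100 + 50 + 10 + 10 + 5 = 375

375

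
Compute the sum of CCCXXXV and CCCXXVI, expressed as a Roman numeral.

CCCXXXV = 335
CCCXXVI = 326
335 + 326 = 661

DCLXI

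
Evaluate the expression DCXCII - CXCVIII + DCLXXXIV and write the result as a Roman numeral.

DCXCII = 692, CXCVIII = 198, DCLXXXIV = 684
692 - 198 = 494
494 + 684 = 1178

MCLXXVIII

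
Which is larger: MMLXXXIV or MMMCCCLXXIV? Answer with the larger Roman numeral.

MMLXXXIV = 2084
MMMCCCLXXIV = 3374
3374 is larger

MMMCCCLXXIV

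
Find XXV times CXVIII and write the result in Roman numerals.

XXV = 25
CXVIII = 118
25 × 118 = 2950

MMCML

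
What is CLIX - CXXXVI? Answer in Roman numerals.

CLIX = 159
CXXXVI = 136
159 - 136 = 23

XXIII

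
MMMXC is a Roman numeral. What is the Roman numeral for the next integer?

MMMXC = 3090, so the next integer is 3090 + 1 = 3091

MMMXCI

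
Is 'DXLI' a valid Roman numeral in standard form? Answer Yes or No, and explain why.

'DXLI': Check the rules: uses only the symbols I, V, X, L, C, D, M; no symbol is repeated more than three times in a row; V, L and D each appear at most once; the only place a smaller symbol precedes a larger one is the allowed subtractive pair XL, the symbol right after such a pair (if any) is smaller than the pair's first symbol, and otherwise the values never increase from left to right. Value: D (500) + XL (40) + I (1) = 541. So it is a valid standard Roman numeral.

Yes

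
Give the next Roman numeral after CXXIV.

CXXIV = 124; next is 125

CXXV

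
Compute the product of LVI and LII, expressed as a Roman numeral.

LVI = 56
LII = 52
56 × 52 = 2912

MMCMXII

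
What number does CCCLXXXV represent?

CCCLXXXV: C=100, C=100, C=100, L=50, X=10, X=10, X=10, V=5
100 + 100 + 100 + 50 + 10 + 10 + 10 + 5 = 385

385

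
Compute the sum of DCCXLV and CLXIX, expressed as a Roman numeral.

DCCXLV = 745
CLXIX = 169
745 + 169 = 914

CMXIV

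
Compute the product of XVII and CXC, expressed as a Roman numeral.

XVII = 17
CXC = 190
17 × 190 = 3230

MMMCCXXX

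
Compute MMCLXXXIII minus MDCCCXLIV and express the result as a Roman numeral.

MMCLXXXIII = 2183
MDCCCXLIV = 1844
2183 - 1844 = 339

CCCXXXIX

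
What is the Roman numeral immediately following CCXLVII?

CCXLVII = 247; next is 248

CCXLVIII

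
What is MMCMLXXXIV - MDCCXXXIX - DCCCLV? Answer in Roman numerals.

MMCMLXXXIV = 2984, MDCCXXXIX = 1739, DCCCLV = 855
2984 - 1739 = 1245
1245 - 855 = 390

CCCXC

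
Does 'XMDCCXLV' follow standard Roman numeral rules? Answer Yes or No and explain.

'XMDCCXLV': Invalid subtractive combination: XM

No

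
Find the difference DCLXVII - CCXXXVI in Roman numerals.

DCLXVII = 667
CCXXXVI = 236
667 - 236 = 431

CDXXXI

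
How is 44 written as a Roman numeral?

Convert 44 to Roman numerals:
  44 contains 1×40 (XL)
  4 contains 1×4 (IV)

XLIV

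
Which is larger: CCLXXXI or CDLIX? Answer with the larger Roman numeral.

CCLXXXI = 281
CDLIX = 459
459 is larger

CDLIX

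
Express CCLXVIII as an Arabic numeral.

CCLXVIII: C=100, C=100, L=50, X=10, V=5, I=1, I=1, I=1
100 + 100 + 50 + 10 + 5 + 1 + 1 + 1 = 268

268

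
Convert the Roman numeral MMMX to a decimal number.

MMMX: M=1000, M=1000, M=1000, X=10
1000 + 1000 + 1000 + 10 = 3010

3010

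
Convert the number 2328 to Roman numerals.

Convert 2328 to Roman numerals:
  2328 contains 2×1000 (MM)
  328 contains 3×100 (CCC)
  28 contains 2×10 (XX)
  8 contains 1×5 (V)
  3 contains 3×1 (III)

MMCCCXXVIII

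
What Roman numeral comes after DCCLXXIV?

DCCLXXIV = 774; next is 775

DCCLXXV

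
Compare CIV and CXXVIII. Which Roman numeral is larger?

CIV = 104
CXXVIII = 128
128 is larger

CXXVIII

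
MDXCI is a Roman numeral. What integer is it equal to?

MDXCI: M=1000, D=500, XC=90, I=1
1000 + 500 + 90 + 1 = 1591

1591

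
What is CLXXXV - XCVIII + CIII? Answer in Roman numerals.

CLXXXV = 185, XCVIII = 98, CIII = 103
185 - 98 = 87
87 + 103 = 190

CXC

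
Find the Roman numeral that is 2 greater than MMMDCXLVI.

MMMDCXLVI = 3646
3646 + 2 = 3648

MMMDCXLVIII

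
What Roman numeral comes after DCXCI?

DCXCI = 691; next is 692

DCXCII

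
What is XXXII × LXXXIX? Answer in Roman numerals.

XXXII = 32
LXXXIX = 89
32 × 89 = 2848

MMDCCCXLVIII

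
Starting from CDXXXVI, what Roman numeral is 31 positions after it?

CDXXXVI = 436
436 + 31 = 467

CDLXVII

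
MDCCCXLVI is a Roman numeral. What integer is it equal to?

MDCCCXLVI: M=1000, D=500, C=100, C=100, C=100, XL=40, V=5, I=1
1000 + 500 + 100 + 100 + 100 + 40 + 5 + 1 = 1846

1846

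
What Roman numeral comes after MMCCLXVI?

MMCCLXVI = 2266, so the next integer is 2266 + 1 = 2267

MMCCLXVII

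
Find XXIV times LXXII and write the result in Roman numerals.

XXIV = 24
LXXII = 72
24 × 72 = 1728

MDCCXXVIII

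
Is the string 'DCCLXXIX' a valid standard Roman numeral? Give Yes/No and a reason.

'DCCLXXIX': Check the rules: uses only the symbols I, V, X, L, C, D, M; no symbol is repeated more than three times in a row; V, L and D each appear at most once; the only place a smaller symbol precedes a larger one is the allowed subtractive pair IX, the symbol right after such a pair (if any) is smaller than the pair's first symbol, and otherwise the values never increase from left to right. Value: D (500) + C (100) + C (100) + L (50) + X (10) + X (10) + IX (9) = 779. So it is a valid standard Roman numeral.

Yes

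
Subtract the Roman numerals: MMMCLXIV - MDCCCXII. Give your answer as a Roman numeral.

MMMCLXIV = 3164
MDCCCXII = 1812
3164 - 1812 = 1352

MCCCLII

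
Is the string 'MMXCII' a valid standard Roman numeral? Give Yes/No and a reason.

'MMXCII': Check the rules: uses only the symbols I, V, X, L, C, D, M; no symbol is repeated more than three times in a row; V, L and D each appear at most once; the only place a smaller symbol precedes a larger one is the allowed subtractive pair XC, the symbol right after such a pair (if any) is smaller than the pair's first symbol, and otherwise the values never increase from left to right. Value: M (1000) + M (1000) + XC (90) + I (1) + I (1) = 2092. So it is a valid standard Roman numeral.

Yes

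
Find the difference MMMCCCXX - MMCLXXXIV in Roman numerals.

MMMCCCXX = 3320
MMCLXXXIV = 2184
3320 - 2184 = 1136

MCXXXVI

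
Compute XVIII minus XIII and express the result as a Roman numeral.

XVIII = 18
XIII = 13
18 - 13 = 5

V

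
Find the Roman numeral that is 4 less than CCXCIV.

CCXCIV = 294
294 - 4 = 290

CCXC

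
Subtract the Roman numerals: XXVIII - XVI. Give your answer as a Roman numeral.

XXVIII = 28
XVI = 16
28 - 16 = 12

XII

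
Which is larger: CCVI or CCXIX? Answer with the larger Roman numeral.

CCVI = 206
CCXIX = 219
219 is larger

CCXIX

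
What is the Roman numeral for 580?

Convert 580 to Roman numerals:
  580 contains 1×500 (D)
  80 contains 1×50 (L)
  30 contains 3×10 (XXX)

DLXXX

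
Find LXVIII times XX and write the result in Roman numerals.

LXVIII = 68
XX = 20
68 × 20 = 1360

MCCCLX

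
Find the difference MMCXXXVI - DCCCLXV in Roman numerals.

MMCXXXVI = 2136
DCCCLXV = 865
2136 - 865 = 1271

MCCLXXI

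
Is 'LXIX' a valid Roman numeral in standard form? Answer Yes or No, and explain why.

'LXIX': Check the rules: uses only the symbols I, V, X, L, C, D, M; no symbol is repeated more than three times in a row; V, L and D each appear at most once; the only place a smaller symbol precedes a larger one is the allowed subtractive pair IX, the symbol right after such a pair (if any) is smaller than the pair's first symbol, and otherwise the values never increase from left to right. Value: L (50) + X (10) + IX (9) = 69. So it is a valid standard Roman numeral.

Yes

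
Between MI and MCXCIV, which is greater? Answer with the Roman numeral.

MI = 1001
MCXCIV = 1194
1194 is larger

MCXCIV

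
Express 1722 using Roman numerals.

Convert 1722 to Roman numerals:
  1722 contains 1×1000 (M)
  722 contains 1×500 (D)
  222 contains 2×100 (CC)
  22 contains 2×10 (XX)
  2 contains 2×1 (II)

MDCCXXII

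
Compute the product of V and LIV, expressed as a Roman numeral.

V = 5
LIV = 54
5 × 54 = 270

CCLXX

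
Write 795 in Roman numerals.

Convert 795 to Roman numerals:
  795 contains 1×500 (D)
  295 contains 2×100 (CC)
  95 contains 1×90 (XC)
  5 contains 1×5 (V)

DCCXCV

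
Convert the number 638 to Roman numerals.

Convert 638 to Roman numerals:
  638 contains 1×500 (D)
  138 contains 1×100 (C)
  38 contains 3×10 (XXX)
  8 contains 1×5 (V)
  3 contains 3×1 (III)

DCXXXVIII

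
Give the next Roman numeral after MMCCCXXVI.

MMCCCXXVI = 2326; next is 2327

MMCCCXXVII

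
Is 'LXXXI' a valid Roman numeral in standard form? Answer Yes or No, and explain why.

'LXXXI': Check the rules: uses only the symbols I, V, X, L, C, D, M; no symbol is repeated more than three times in a row; V, L and D each appear at most once; no smaller symbol precedes a larger one (values never increase from left to right). Value: L (50) + X (10) + X (10) + X (10) + I (1) = 81. So it is a valid standard Roman numeral.

Yes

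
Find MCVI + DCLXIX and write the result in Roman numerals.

MCVI = 1106
DCLXIX = 669
1106 + 669 = 1775

MDCCLXXV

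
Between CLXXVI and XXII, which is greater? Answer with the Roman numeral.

CLXXVI = 176
XXII = 22
176 is larger

CLXXVI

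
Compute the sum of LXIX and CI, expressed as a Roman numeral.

LXIX = 69
CI = 101
69 + 101 = 170

CLXX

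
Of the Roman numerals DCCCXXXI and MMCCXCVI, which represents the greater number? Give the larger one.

DCCCXXXI = 831
MMCCXCVI = 2296
2296 is larger

MMCCXCVI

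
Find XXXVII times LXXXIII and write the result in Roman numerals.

XXXVII = 37
LXXXIII = 83
37 × 83 = 3071

MMMLXXI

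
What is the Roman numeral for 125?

Convert 125 to Roman numerals:
  125 contains 1×100 (C)
  25 contains 2×10 (XX)
  5 contains 1×5 (V)

CXXV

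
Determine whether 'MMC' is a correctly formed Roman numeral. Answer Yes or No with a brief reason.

'MMC': Check the rules: uses only the symbols I, V, X, L, C, D, M; no symbol is repeated more than three times in a row; V, L and D each appear at most once; no smaller symbol precedes a larger one (values never increase from left to right). Value: M (1000) + M (1000) + C (100) = 2100. So it is a valid standard Roman numeral.

Yes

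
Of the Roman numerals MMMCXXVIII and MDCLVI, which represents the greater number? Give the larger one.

MMMCXXVIII = 3128
MDCLVI = 1656
3128 is larger

MMMCXXVIII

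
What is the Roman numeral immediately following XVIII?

XVIII = 18, so the next integer is 18 + 1 = 19

XIX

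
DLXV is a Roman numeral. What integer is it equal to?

DLXV: D=500, L=50, X=10, V=5
500 + 50 + 10 + 5 = 565

565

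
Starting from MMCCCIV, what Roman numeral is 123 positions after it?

MMCCCIV = 2304
2304 + 123 = 2427

MMCDXXVII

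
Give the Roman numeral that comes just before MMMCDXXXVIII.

MMMCDXXXVIII = 3438, so the previous integer is 3438 - 1 = 3437

MMMCDXXXVII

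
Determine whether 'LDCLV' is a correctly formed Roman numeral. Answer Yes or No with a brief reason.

'LDCLV': L should not appear more than once

No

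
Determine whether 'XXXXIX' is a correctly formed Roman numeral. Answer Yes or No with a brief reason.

'XXXXIX': More than 3 consecutive X's

No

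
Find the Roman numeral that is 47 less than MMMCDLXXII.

MMMCDLXXII = 3472
3472 - 47 = 3425

MMMCDXXV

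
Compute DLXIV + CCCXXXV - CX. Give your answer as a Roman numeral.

DLXIV = 564, CCCXXXV = 335, CX = 110
564 + 335 = 899
899 - 110 = 789

DCCLXXXIX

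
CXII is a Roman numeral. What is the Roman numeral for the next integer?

CXII = 112; next is 113

CXIII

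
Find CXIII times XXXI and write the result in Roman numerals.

CXIII = 113
XXXI = 31
113 × 31 = 3503

MMMDIII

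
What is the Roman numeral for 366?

Convert 366 to Roman numerals:
  366 contains 3×100 (CCC)
  66 contains 1×50 (L)
  16 contains 1×10 (X)
  6 contains 1×5 (V)
  1 contains 1×1 (I)

CCCLXVI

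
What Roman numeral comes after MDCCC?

MDCCC = 1800, so the next integer is 1800 + 1 = 1801

MDCCCI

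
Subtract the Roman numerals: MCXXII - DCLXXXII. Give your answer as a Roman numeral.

MCXXII = 1122
DCLXXXII = 682
1122 - 682 = 440

CDXL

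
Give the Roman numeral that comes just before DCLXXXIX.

DCLXXXIX = 689, so the previous integer is 689 - 1 = 688

DCLXXXVIII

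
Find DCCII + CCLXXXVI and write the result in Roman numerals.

DCCII = 702
CCLXXXVI = 286
702 + 286 = 988

CMLXXXVIII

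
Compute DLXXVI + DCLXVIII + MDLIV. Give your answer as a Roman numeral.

DLXXVI = 576, DCLXVIII = 668, MDLIV = 1554
576 + 668 = 1244
1244 + 1554 = 2798

MMDCCXCVIII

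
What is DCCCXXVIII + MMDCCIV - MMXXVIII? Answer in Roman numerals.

DCCCXXVIII = 828, MMDCCIV = 2704, MMXXVIII = 2028
828 + 2704 = 3532
3532 - 2028 = 1504

MDIV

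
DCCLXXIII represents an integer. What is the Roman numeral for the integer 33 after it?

DCCLXXIII = 773
773 + 33 = 806

DCCCVI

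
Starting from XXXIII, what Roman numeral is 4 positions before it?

XXXIII = 33
33 - 4 = 29

XXIX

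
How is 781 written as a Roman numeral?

Convert 781 to Roman numerals:
  781 contains 1×500 (D)
  281 contains 2×100 (CC)
  81 contains 1×50 (L)
  31 contains 3×10 (XXX)
  1 contains 1×1 (I)

DCCLXXXI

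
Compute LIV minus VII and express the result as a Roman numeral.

LIV = 54
VII = 7
54 - 7 = 47

XLVII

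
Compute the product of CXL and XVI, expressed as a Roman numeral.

CXL = 140
XVI = 16
140 × 16 = 2240

MMCCXL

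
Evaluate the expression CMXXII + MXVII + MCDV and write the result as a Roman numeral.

CMXXII = 922, MXVII = 1017, MCDV = 1405
922 + 1017 = 1939
1939 + 1405 = 3344

MMMCCCXLIV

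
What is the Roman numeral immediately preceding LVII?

LVII = 57; previous is 56

LVI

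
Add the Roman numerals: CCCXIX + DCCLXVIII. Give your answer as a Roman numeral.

CCCXIX = 319
DCCLXVIII = 768
319 + 768 = 1087

MLXXXVII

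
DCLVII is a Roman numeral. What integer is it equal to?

DCLVII: D=500, C=100, L=50, V=5, I=1, I=1
500 + 100 + 50 + 5 + 1 + 1 = 657

657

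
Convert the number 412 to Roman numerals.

Convert 412 to Roman numerals:
  412 contains 1×400 (CD)
  12 contains 1×10 (X)
  2 contains 2×1 (II)

CDXII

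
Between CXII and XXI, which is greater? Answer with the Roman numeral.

CXII = 112
XXI = 21
112 is larger

CXII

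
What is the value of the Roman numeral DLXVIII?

DLXVIII: D=500, L=50, X=10, V=5, I=1, I=1, I=1
500 + 50 + 10 + 5 + 1 + 1 + 1 = 568

568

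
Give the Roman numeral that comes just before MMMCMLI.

MMMCMLI = 3951; previous is 3950

MMMCML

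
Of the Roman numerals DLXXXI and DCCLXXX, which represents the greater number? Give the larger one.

DLXXXI = 581
DCCLXXX = 780
780 is larger

DCCLXXX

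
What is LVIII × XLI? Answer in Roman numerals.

LVIII = 58
XLI = 41
58 × 41 = 2378

MMCCCLXXVIII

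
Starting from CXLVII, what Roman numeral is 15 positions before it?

CXLVII = 147
147 - 15 = 132

CXXXII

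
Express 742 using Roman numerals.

Convert 742 to Roman numerals:
  742 contains 1×500 (D)
  242 contains 2×100 (CC)
  42 contains 1×40 (XL)
  2 contains 2×1 (II)

DCCXLII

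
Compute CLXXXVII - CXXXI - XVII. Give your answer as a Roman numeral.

CLXXXVII = 187, CXXXI = 131, XVII = 17
187 - 131 = 56
56 - 17 = 39

XXXIX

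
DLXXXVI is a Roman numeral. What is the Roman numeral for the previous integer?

DLXXXVI = 586, so the previous integer is 586 - 1 = 585

DLXXXV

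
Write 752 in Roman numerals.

Convert 752 to Roman numerals:
  752 contains 1×500 (D)
  252 contains 2×100 (CC)
  52 contains 1×50 (L)
  2 contains 2×1 (II)

DCCLII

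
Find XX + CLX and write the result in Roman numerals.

XX = 20
CLX = 160
20 + 160 = 180

CLXXX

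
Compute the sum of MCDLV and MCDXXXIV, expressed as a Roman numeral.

MCDLV = 1455
MCDXXXIV = 1434
1455 + 1434 = 2889

MMDCCCLXXXIX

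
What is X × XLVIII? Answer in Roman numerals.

X = 10
XLVIII = 48
10 × 48 = 480

CDLXXX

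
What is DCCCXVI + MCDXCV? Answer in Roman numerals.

DCCCXVI = 816
MCDXCV = 1495
816 + 1495 = 2311

MMCCCXI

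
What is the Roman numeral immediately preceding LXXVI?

LXXVI = 76, so the previous integer is 76 - 1 = 75

LXXV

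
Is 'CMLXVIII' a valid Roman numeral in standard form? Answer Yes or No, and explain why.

'CMLXVIII': Check the rules: uses only the symbols I, V, X, L, C, D, M; no symbol is repeated more than three times in a row; V, L and D each appear at most once; the only place a smaller symbol precedes a larger one is the allowed subtractive pair CM, the symbol right after such a pair (if any) is smaller than the pair's first symbol, and otherwise the values never increase from left to right. Value: CM (900) + L (50) + X (10) + V (5) + I (1) + I (1) + I (1) = 968. So it is a valid standard Roman numeral.

Yes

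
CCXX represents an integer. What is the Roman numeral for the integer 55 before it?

CCXX = 220
220 - 55 = 165

CLXV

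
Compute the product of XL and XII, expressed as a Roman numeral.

XL = 40
XII = 12
40 × 12 = 480

CDLXXX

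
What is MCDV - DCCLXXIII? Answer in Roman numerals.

MCDV = 1405
DCCLXXIII = 773
1405 - 773 = 632

DCXXXII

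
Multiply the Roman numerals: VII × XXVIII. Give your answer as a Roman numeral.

VII = 7
XXVIII = 28
7 × 28 = 196

CXCVI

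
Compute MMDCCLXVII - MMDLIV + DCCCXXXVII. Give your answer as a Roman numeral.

MMDCCLXVII = 2767, MMDLIV = 2554, DCCCXXXVII = 837
2767 - 2554 = 213
213 + 837 = 1050

ML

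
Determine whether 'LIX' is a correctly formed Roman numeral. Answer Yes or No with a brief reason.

'LIX': Check the rules: uses only the symbols I, V, X, L, C, D, M; no symbol is repeated more than three times in a row; V, L and D each appear at most once; the only place a smaller symbol precedes a larger one is the allowed subtractive pair IX, the symbol right after such a pair (if any) is smaller than the pair's first symbol, and otherwise the values never increase from left to right. Value: L (50) + IX (9) = 59. So it is a valid standard Roman numeral.

Yes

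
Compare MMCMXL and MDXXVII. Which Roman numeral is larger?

MMCMXL = 2940
MDXXVII = 1527
2940 is larger

MMCMXL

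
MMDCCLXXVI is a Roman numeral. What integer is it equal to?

MMDCCLXXVI: M=1000, M=1000, D=500, C=100, C=100, L=50, X=10, X=10, V=5, I=1
1000 + 1000 + 500 + 100 + 100 + 50 + 10 + 10 + 5 + 1 = 2776

2776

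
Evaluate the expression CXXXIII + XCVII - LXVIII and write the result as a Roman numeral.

CXXXIII = 133, XCVII = 97, LXVIII = 68
133 + 97 = 230
230 - 68 = 162

CLXII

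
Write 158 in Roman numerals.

Convert 158 to Roman numerals:
  158 contains 1×100 (C)
  58 contains 1×50 (L)
  8 contains 1×5 (V)
  3 contains 3×1 (III)

CLVIII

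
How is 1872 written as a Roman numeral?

Convert 1872 to Roman numerals:
  1872 contains 1×1000 (M)
  872 contains 1×500 (D)
  372 contains 3×100 (CCC)
  72 contains 1×50 (L)
  22 contains 2×10 (XX)
  2 contains 2×1 (II)

MDCCCLXXII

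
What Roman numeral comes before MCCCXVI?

MCCCXVI = 1316; previous is 1315

MCCCXV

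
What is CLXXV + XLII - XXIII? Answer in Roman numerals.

CLXXV = 175, XLII = 42, XXIII = 23
175 + 42 = 217
217 - 23 = 194

CXCIV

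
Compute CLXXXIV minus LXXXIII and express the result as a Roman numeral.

CLXXXIV = 184
LXXXIII = 83
184 - 83 = 101

CI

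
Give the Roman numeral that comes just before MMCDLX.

MMCDLX = 2460, so the previous integer is 2460 - 1 = 2459

MMCDLIX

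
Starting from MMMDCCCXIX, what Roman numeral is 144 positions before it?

MMMDCCCXIX = 3819
3819 - 144 = 3675

MMMDCLXXV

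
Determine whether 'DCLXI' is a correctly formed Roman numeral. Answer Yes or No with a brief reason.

'DCLXI': Check the rules: uses only the symbols I, V, X, L, C, D, M; no symbol is repeated more than three times in a row; V, L and D each appear at most once; no smaller symbol precedes a larger one (values never increase from left to right). Value: D (500) + C (100) + L (50) + X (10) + I (1) = 661. So it is a valid standard Roman numeral.

Yes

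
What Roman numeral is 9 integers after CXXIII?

CXXIII = 123
123 + 9 = 132

CXXXII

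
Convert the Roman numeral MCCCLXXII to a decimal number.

MCCCLXXII: M=1000, C=100, C=100, C=100, L=50, X=10, X=10, I=1, I=1
1000 + 100 + 100 + 100 + 50 + 10 + 10 + 1 + 1 = 1372

1372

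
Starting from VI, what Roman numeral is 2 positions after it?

VI = 6
6 + 2 = 8

VIII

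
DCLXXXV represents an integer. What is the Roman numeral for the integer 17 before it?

DCLXXXV = 685
685 - 17 = 668

DCLXVIII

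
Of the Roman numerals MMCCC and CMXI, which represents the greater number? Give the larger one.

MMCCC = 2300
CMXI = 911
2300 is larger

MMCCC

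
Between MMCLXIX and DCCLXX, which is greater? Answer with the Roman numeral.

MMCLXIX = 2169
DCCLXX = 770
2169 is larger

MMCLXIX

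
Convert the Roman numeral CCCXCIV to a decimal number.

CCCXCIV: C=100, C=100, C=100, XC=90, IV=4
100 + 100 + 100 + 90 + 4 = 394

394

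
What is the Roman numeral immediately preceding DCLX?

DCLX = 660; previous is 659

DCLIX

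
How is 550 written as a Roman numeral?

Convert 550 to Roman numerals:
  550 contains 1×500 (D)
  50 contains 1×50 (L)

DL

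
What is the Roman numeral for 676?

Convert 676 to Roman numerals:
  676 contains 1×500 (D)
  176 contains 1×100 (C)
  76 contains 1×50 (L)
  26 contains 2×10 (XX)
  6 contains 1×5 (V)
  1 contains 1×1 (I)

DCLXXVI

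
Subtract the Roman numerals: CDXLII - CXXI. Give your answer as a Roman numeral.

CDXLII = 442
CXXI = 121
442 - 121 = 321

CCCXXI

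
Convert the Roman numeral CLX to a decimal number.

CLX: C=100, L=50, X=10
100 + 50 + 10 = 160

160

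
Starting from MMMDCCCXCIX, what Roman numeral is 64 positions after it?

MMMDCCCXCIX = 3899
3899 + 64 = 3963

MMMCMLXIII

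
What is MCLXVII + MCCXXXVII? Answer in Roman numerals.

MCLXVII = 1167
MCCXXXVII = 1237
1167 + 1237 = 2404

MMCDIV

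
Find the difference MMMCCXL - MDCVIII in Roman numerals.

MMMCCXL = 3240
MDCVIII = 1608
3240 - 1608 = 1632

MDCXXXII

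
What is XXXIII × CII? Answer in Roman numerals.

XXXIII = 33
CII = 102
33 × 102 = 3366

MMMCCCLXVI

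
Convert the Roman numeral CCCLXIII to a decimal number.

CCCLXIII: C=100, C=100, C=100, L=50, X=10, I=1, I=1, I=1
100 + 100 + 100 + 50 + 10 + 1 + 1 + 1 = 363

363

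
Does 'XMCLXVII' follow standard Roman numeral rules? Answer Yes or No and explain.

'XMCLXVII': Invalid subtractive combination: XM

No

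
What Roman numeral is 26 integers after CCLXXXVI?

CCLXXXVI = 286
286 + 26 = 312

CCCXII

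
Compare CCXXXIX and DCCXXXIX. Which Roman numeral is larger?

CCXXXIX = 239
DCCXXXIX = 739
739 is larger

DCCXXXIX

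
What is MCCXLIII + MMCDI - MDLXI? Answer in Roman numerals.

MCCXLIII = 1243, MMCDI = 2401, MDLXI = 1561
1243 + 2401 = 3644
3644 - 1561 = 2083

MMLXXXIII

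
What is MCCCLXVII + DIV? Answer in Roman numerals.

MCCCLXVII = 1367
DIV = 504
1367 + 504 = 1871

MDCCCLXXI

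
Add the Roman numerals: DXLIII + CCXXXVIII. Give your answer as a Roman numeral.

DXLIII = 543
CCXXXVIII = 238
543 + 238 = 781

DCCLXXXI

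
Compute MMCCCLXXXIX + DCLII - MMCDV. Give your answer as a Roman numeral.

MMCCCLXXXIX = 2389, DCLII = 652, MMCDV = 2405
2389 + 652 = 3041
3041 - 2405 = 636

DCXXXVI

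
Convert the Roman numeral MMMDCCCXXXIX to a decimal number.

MMMDCCCXXXIX: M=1000, M=1000, M=1000, D=500, C=100, C=100, C=100, X=10, X=10, X=10, IX=9
1000 + 1000 + 1000 + 500 + 100 + 100 + 100 + 10 + 10 + 10 + 9 = 3839

3839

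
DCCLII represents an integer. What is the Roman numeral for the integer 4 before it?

DCCLII = 752
752 - 4 = 748

DCCXLVIII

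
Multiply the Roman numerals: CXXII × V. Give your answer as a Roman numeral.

CXXII = 122
V = 5
122 × 5 = 610

DCX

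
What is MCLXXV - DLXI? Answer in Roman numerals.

MCLXXV = 1175
DLXI = 561
1175 - 561 = 614

DCXIV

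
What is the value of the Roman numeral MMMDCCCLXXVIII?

MMMDCCCLXXVIII: M=1000, M=1000, M=1000, D=500, C=100, C=100, C=100, L=50, X=10, X=10, V=5, I=1, I=1, I=1
1000 + 1000 + 1000 + 500 + 100 + 100 + 100 + 50 + 10 + 10 + 5 + 1 + 1 + 1 = 3878

3878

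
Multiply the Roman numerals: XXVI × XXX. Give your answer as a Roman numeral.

XXVI = 26
XXX = 30
26 × 30 = 780

DCCLXXX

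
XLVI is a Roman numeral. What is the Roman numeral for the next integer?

XLVI = 46, so the next integer is 46 + 1 = 47

XLVII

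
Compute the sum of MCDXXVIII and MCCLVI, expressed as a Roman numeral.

MCDXXVIII = 1428
MCCLVI = 1256
1428 + 1256 = 2684

MMDCLXXXIV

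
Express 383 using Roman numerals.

Convert 383 to Roman numerals:
  383 contains 3×100 (CCC)
  83 contains 1×50 (L)
  33 contains 3×10 (XXX)
  3 contains 3×1 (III)

CCCLXXXIII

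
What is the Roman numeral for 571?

Convert 571 to Roman numerals:
  571 contains 1×500 (D)
  71 contains 1×50 (L)
  21 contains 2×10 (XX)
  1 contains 1×1 (I)

DLXXI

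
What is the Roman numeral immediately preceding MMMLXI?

MMMLXI = 3061, so the previous integer is 3061 - 1 = 3060

MMMLX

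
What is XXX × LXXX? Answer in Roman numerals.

XXX = 30
LXXX = 80
30 × 80 = 2400

MMCD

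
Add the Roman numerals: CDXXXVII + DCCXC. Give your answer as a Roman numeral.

CDXXXVII = 437
DCCXC = 790
437 + 790 = 1227

MCCXXVII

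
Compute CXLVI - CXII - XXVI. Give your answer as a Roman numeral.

CXLVI = 146, CXII = 112, XXVI = 26
146 - 112 = 34
34 - 26 = 8

VIII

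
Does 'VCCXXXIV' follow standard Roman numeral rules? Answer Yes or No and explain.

'VCCXXXIV': V should not appear more than once

No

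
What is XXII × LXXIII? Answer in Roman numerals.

XXII = 22
LXXIII = 73
22 × 73 = 1606

MDCVI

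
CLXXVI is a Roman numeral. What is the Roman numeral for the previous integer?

CLXXVI = 176, so the previous integer is 176 - 1 = 175

CLXXV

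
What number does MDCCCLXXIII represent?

MDCCCLXXIII: M=1000, D=500, C=100, C=100, C=100, L=50, X=10, X=10, I=1, I=1, I=1
1000 + 500 + 100 + 100 + 100 + 50 + 10 + 10 + 1 + 1 + 1 = 1873

1873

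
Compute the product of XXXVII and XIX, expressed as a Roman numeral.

XXXVII = 37
XIX = 19
37 × 19 = 703

DCCIII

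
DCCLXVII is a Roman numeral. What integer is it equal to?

DCCLXVII: D=500, C=100, C=100, L=50, X=10, V=5, I=1, I=1
500 + 100 + 100 + 50 + 10 + 5 + 1 + 1 = 767

767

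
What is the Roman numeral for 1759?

Convert 1759 to Roman numerals:
  1759 contains 1×1000 (M)
  759 contains 1×500 (D)
  259 contains 2×100 (CC)
  59 contains 1×50 (L)
  9 contains 1×9 (IX)

MDCCLIX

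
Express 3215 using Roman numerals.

Convert 3215 to Roman numerals:
  3215 contains 3×1000 (MMM)
  215 contains 2×100 (CC)
  15 contains 1×10 (X)
  5 contains 1×5 (V)

MMMCCXV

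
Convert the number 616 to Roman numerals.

Convert 616 to Roman numerals:
  616 contains 1×500 (D)
  116 contains 1×100 (C)
  16 contains 1×10 (X)
  6 contains 1×5 (V)
  1 contains 1×1 (I)

DCXVI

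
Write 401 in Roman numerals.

Convert 401 to Roman numerals:
  401 contains 1×400 (CD)
  1 contains 1×1 (I)

CDI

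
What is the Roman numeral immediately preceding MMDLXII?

MMDLXII = 2562, so the previous integer is 2562 - 1 = 2561

MMDLXI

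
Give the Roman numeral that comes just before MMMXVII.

MMMXVII = 3017, so the previous integer is 3017 - 1 = 3016

MMMXVI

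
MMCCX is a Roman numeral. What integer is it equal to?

MMCCX: M=1000, M=1000, C=100, C=100, X=10
1000 + 1000 + 100 + 100 + 10 = 2210

2210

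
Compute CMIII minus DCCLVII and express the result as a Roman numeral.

CMIII = 903
DCCLVII = 757
903 - 757 = 146

CXLVI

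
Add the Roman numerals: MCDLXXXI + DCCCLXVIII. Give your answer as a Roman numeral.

MCDLXXXI = 1481
DCCCLXVIII = 868
1481 + 868 = 2349

MMCCCXLIX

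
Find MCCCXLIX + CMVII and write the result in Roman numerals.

MCCCXLIX = 1349
CMVII = 907
1349 + 907 = 2256

MMCCLVI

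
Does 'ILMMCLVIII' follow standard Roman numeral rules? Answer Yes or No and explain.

'ILMMCLVIII': L should not appear more than once

No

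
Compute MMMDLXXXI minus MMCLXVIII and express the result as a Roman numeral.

MMMDLXXXI = 3581
MMCLXVIII = 2168
3581 - 2168 = 1413

MCDXIII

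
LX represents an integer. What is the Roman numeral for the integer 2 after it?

LX = 60
60 + 2 = 62

LXII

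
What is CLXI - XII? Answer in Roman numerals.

CLXI = 161
XII = 12
161 - 12 = 149

CXLIX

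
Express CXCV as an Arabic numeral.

CXCV: C=100, XC=90, V=5
100 + 90 + 5 = 195

195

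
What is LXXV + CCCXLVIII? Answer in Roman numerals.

LXXV = 75
CCCXLVIII = 348
75 + 348 = 423

CDXXIII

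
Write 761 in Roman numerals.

Convert 761 to Roman numerals:
  761 contains 1×500 (D)
  261 contains 2×100 (CC)
  61 contains 1×50 (L)
  11 contains 1×10 (X)
  1 contains 1×1 (I)

DCCLXI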